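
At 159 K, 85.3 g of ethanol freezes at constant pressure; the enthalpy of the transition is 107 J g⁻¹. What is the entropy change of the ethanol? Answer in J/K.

Heat released by the substance: Q = −mL = −85.3 × 107 = −9127.1 J.
At constant T, ΔS = Q_rev/T = −9127.1 / 159 = -57.4 J/K.

ΔS = -57.4 J/K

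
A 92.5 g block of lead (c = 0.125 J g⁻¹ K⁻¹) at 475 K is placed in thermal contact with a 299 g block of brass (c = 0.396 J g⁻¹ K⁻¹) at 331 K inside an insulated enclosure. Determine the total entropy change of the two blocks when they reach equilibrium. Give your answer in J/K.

ΔS_total = 0.759 J/K

Energy balance: T_f = (m₁c₁T₁ + m₂c₂T₂)/(m₁c₁ + m₂c₂) = 343.81 K.
ΔS₁ = m₁c₁ ln(T_f/T₁) = 11.5625 × ln(343.81/475) = -3.737 J/K.
ΔS₂ = m₂c₂ ln(T_f/T₂) = 118.404 × ln(343.81/331) = 4.496 J/K.
ΔS_total = -3.737 + 4.496 = 0.759 J/K.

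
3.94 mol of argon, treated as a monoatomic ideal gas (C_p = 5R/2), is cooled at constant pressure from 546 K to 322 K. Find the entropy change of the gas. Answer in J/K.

At constant pressure, ΔS = nC_p ln(T₂/T₁) with C_p = 5R/2 = 20.79 J mol⁻¹ K⁻¹.
ΔS = 3.94 × 20.79 × ln(322/546) = -43.2 J/K.

ΔS = -43.2 J/K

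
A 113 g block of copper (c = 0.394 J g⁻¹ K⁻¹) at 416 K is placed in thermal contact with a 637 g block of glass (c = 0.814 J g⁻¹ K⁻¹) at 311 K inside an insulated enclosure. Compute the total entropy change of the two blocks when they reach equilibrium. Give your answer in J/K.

ΔS_total = 1.88 J/K

Energy balance: T_f = (m₁c₁T₁ + m₂c₂T₂)/(m₁c₁ + m₂c₂) = 319.3 K.
ΔS₁ = m₁c₁ ln(T_f/T₁) = 44.522 × ln(319.3/416) = -11.78 J/K.
ΔS₂ = m₂c₂ ln(T_f/T₂) = 518.518 × ln(319.3/311) = 13.66 J/K.
ΔS_total = -11.78 + 13.66 = 1.88 J/K.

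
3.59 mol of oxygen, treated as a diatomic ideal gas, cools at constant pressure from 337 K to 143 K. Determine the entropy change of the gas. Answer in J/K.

ΔS = -89.6 J/K

At constant pressure, ΔS = nC_p ln(T₂/T₁) with C_p = 7R/2 = 29.1 J mol⁻¹ K⁻¹.
ΔS = 3.59 × 29.1 × ln(143/337) = -89.6 J/K.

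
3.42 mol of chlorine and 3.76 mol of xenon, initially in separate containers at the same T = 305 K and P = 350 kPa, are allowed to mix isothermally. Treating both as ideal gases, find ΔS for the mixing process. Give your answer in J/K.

Mole fractions: x_A = 3.42/7.18 = 0.476, x_B = 0.524.
ΔS_mix = −R(n_A ln x_A + n_B ln x_B) = −8.314 × (3.42 ln 0.476 + 3.76 ln 0.524) = 41.3 J/K.

ΔS_mix = 41.3 J/K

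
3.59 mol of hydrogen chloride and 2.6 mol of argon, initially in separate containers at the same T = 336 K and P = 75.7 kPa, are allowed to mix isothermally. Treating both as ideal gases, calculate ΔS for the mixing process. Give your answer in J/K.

Mole fractions: x_A = 3.59/6.19 = 0.58, x_B = 0.42.
ΔS_mix = −R(n_A ln x_A + n_B ln x_B) = −8.314 × (3.59 ln 0.58 + 2.6 ln 0.42) = 35 J/K.

ΔS_mix = 35 J/K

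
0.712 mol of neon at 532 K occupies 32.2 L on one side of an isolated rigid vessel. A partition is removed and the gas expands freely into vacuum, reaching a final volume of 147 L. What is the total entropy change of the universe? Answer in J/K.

ΔS_universe = 8.99 J/K

No heat is exchanged and no work is done, so the ideal-gas temperature stays constant.
Entropy is a state function; using a reversible isothermal path, ΔS_gas = nR ln(V₂/V₁) = 0.712 × 8.314 × ln(147/32.2) = 8.99 J/K.
The insulated surroundings exchange no heat, so ΔS_surr = 0 and ΔS_universe = ΔS_gas.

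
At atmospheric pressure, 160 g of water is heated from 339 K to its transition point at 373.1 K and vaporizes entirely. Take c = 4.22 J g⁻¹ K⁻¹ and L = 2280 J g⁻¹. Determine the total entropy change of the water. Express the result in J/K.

Warming step: ΔS₁ = m c ln(T_tr/T_i) = 160 × 4.22 × ln(373.1/339) = 64.72 J/K.
Phase change: ΔS₂ = +mL/T_tr = 160 × 2280 / 373.1 = 977.8 J/K.
ΔS_total = (64.72) + (977.8) = 1040 J/K.

ΔS = 1040 J/K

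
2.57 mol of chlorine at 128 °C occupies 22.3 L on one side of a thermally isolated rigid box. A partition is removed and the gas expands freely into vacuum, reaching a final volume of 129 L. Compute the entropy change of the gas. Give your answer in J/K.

ΔS_gas = 37.5 J/K

For an ideal gas in free expansion Q = 0 and W = 0, so T is unchanged.
Entropy is a state function; using a reversible isothermal path, ΔS_gas = nR ln(V₂/V₁) = 2.57 × 8.314 × ln(129/22.3) = 37.5 J/K.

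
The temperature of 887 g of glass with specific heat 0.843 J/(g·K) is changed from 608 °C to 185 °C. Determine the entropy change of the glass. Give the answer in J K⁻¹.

In kelvin: T₁ = 881.15 K, T₂ = 458.15 K. ΔS = ∫dQ_rev/T = m c ln(T₂/T₁) = 887 × 0.843 × ln(458.15/881.15) = -489 J/K.

ΔS = -489 J/K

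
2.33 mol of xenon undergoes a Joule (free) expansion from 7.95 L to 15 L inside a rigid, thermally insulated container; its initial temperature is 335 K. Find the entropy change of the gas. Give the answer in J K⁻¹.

For an ideal gas in free expansion Q = 0 and W = 0, so T is unchanged.
Entropy is a state function; using a reversible isothermal path, ΔS_gas = nR ln(V₂/V₁) = 2.33 × 8.314 × ln(15/7.95) = 12.3 J/K.

ΔS_gas = 12.3 J/K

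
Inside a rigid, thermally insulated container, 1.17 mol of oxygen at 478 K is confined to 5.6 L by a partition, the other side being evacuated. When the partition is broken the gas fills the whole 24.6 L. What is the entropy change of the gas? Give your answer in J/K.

ΔS_gas = 14.4 J/K

For an ideal gas in free expansion Q = 0 and W = 0, so T is unchanged.
Entropy is a state function; using a reversible isothermal path, ΔS_gas = nR ln(V₂/V₁) = 1.17 × 8.314 × ln(24.6/5.6) = 14.4 J/K.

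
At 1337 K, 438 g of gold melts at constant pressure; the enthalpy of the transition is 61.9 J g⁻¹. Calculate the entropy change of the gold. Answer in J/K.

Heat absorbed by the substance: Q = mL = 438 × 61.9 = 27112.2 J.
At constant T, ΔS = Q_rev/T = 27112.2 / 1337 = 20.3 J/K.

ΔS = 20.3 J/K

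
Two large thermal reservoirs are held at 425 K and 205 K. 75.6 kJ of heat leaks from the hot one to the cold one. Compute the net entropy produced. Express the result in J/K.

ΔS_total = 191 J/K

ΔS_hot = −Q/T_H = −75600/425 = -177.9 J/K and ΔS_cold = +Q/T_C = 75600/205 = 368.8 J/K.
ΔS_total = -177.9 + 368.8 = 191 J/K, positive as the second law requires.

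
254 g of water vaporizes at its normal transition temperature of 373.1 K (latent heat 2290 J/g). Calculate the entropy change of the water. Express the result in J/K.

Heat absorbed by the substance: Q = mL = 254 × 2290 = 581660 J.
At constant T, ΔS = Q_rev/T = 581660 / 373.1 = 1560 J/K.

ΔS = 1560 J/K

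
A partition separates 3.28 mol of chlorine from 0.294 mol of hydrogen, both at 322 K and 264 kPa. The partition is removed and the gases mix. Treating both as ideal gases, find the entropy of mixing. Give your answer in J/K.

ΔS_mix = 8.45 J/K

Mole fractions: x_A = 3.28/3.57 = 0.918, x_B = 0.0823.
ΔS_mix = −R(n_A ln x_A + n_B ln x_B) = −8.314 × (3.28 ln 0.918 + 0.294 ln 0.0823) = 8.45 J/K.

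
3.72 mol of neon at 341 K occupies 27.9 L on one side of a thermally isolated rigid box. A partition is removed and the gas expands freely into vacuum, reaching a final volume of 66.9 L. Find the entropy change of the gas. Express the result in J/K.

ΔS_gas = 27 J/K

For an ideal gas in free expansion Q = 0 and W = 0, so T is unchanged.
Entropy is a state function; using a reversible isothermal path, ΔS_gas = nR ln(V₂/V₁) = 3.72 × 8.314 × ln(66.9/27.9) = 27 J/K.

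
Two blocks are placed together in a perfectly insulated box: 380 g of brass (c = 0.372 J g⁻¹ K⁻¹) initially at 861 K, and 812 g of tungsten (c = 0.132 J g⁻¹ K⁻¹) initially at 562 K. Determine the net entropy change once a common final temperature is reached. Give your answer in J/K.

Energy balance: T_f = (m₁c₁T₁ + m₂c₂T₂)/(m₁c₁ + m₂c₂) = 732.06 K.
ΔS₁ = m₁c₁ ln(T_f/T₁) = 141.36 × ln(732.06/861) = -22.93 J/K.
ΔS₂ = m₂c₂ ln(T_f/T₂) = 107.184 × ln(732.06/562) = 28.33 J/K.
ΔS_total = -22.93 + 28.33 = 5.4 J/K.

ΔS_total = 5.4 J/K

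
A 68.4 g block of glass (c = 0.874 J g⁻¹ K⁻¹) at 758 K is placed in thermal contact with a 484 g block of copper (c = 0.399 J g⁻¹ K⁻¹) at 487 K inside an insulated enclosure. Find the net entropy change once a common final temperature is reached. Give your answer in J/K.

ΔS_total = 4.8 J/K

Energy balance: T_f = (m₁c₁T₁ + m₂c₂T₂)/(m₁c₁ + m₂c₂) = 551.06 K.
ΔS₁ = m₁c₁ ln(T_f/T₁) = 59.7816 × ln(551.06/758) = -19.061 J/K.
ΔS₂ = m₂c₂ ln(T_f/T₂) = 193.116 × ln(551.06/487) = 23.865 J/K.
ΔS_total = -19.061 + 23.865 = 4.8 J/K.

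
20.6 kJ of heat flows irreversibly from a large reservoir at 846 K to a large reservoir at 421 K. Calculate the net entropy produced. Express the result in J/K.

ΔS_hot = −Q/T_H = −20600/846 = -24.35 J/K and ΔS_cold = +Q/T_C = 20600/421 = 48.93 J/K.
ΔS_total = -24.35 + 48.93 = 24.6 J/K, positive as the second law requires.

ΔS_total = 24.6 J/K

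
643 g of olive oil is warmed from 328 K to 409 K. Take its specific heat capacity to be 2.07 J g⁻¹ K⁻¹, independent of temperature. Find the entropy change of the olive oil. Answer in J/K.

ΔS = ∫dQ_rev/T = m c ln(T₂/T₁) = 643 × 2.07 × ln(409/328) = 294 J/K.

ΔS = 294 J/K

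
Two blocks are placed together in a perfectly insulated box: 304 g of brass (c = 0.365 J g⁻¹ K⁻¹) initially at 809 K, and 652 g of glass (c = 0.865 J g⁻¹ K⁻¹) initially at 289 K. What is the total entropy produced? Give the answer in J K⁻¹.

ΔS_total = 60.7 J/K

Energy balance: T_f = (m₁c₁T₁ + m₂c₂T₂)/(m₁c₁ + m₂c₂) = 374.49 K.
ΔS₁ = m₁c₁ ln(T_f/T₁) = 110.96 × ln(374.49/809) = -85.466 J/K.
ΔS₂ = m₂c₂ ln(T_f/T₂) = 563.98 × ln(374.49/289) = 146.15 J/K.
ΔS_total = -85.466 + 146.15 = 60.7 J/K.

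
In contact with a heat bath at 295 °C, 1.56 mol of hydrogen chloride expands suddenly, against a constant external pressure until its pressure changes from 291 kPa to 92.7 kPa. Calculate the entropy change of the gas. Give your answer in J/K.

ΔS_gas = 14.8 J/K

Entropy is a state function, so ΔS_gas depends only on the end states.
For an isothermal ideal gas ΔS_gas = nR ln(P₁/P₂) = 1.56 × 8.314 × ln(291/92.7) = 14.8 J/K.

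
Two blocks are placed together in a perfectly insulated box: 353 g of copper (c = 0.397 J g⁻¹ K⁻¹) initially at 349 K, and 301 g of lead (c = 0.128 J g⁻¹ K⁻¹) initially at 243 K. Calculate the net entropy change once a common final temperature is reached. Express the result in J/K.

Energy balance: T_f = (m₁c₁T₁ + m₂c₂T₂)/(m₁c₁ + m₂c₂) = 326.14 K.
ΔS₁ = m₁c₁ ln(T_f/T₁) = 140.141 × ln(326.14/349) = -9.4929 J/K.
ΔS₂ = m₂c₂ ln(T_f/T₂) = 38.528 × ln(326.14/243) = 11.3377 J/K.
ΔS_total = -9.4929 + 11.3377 = 1.84 J/K.

ΔS_total = 1.84 J/K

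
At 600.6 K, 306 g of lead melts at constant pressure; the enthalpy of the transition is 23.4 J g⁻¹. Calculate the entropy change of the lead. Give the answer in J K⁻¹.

ΔS = 11.9 J/K

Heat absorbed by the substance: Q = mL = 306 × 23.4 = 7160.4 J.
At constant T, ΔS = Q_rev/T = 7160.4 / 600.6 = 11.9 J/K.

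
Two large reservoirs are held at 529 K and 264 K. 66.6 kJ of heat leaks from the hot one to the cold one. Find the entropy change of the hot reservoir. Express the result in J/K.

The hot reservoir loses heat Q, so ΔS_hot = −Q/T_H = −66600/529 = -126 J/K.

ΔS_hot = -126 J/K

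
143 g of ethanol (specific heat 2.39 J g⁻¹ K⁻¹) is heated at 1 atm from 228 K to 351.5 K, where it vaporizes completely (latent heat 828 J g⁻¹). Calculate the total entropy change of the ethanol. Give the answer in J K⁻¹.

Warming step: ΔS₁ = m c ln(T_tr/T_i) = 143 × 2.39 × ln(351.5/228) = 147.9 J/K.
Phase change: ΔS₂ = +mL/T_tr = 143 × 828 / 351.5 = 336.9 J/K.
ΔS_total = (147.9) + (336.9) = 485 J/K.

ΔS = 485 J/K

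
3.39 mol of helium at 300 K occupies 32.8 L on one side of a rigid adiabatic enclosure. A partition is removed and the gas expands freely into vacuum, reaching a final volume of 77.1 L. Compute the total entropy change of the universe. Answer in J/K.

ΔS_universe = 24.1 J/K

No heat is exchanged and no work is done, so the ideal-gas temperature stays constant.
Entropy is a state function; using a reversible isothermal path, ΔS_gas = nR ln(V₂/V₁) = 3.39 × 8.314 × ln(77.1/32.8) = 24.1 J/K.
The insulated surroundings exchange no heat, so ΔS_surr = 0 and ΔS_universe = ΔS_gas.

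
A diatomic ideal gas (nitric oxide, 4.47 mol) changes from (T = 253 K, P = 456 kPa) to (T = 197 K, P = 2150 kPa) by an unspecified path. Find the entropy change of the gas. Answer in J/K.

ΔS = nC_p ln(T₂/T₁) − nR ln(P₂/P₁), with C_p = 7R/2 = 29.1 J mol⁻¹ K⁻¹ for a diatomic ideal gas.
ΔS = 4.47 × [29.1 × ln(197/253) − 8.314 × ln(2150/456)] = -90.2 J/K.

ΔS = -90.2 J/K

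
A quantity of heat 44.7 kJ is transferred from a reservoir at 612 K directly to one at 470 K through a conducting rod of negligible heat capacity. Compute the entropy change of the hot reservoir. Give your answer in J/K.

ΔS_hot = -73 J/K

The hot reservoir loses heat Q, so ΔS_hot = −Q/T_H = −44700/612 = -73 J/K.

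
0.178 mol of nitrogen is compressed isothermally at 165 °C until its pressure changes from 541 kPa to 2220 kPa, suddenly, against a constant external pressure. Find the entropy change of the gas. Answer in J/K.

ΔS_gas = -2.09 J/K

Entropy is a state function, so ΔS_gas depends only on the end states.
For an isothermal ideal gas ΔS_gas = nR ln(P₁/P₂) = 0.178 × 8.314 × ln(541/2220) = -2.09 J/K.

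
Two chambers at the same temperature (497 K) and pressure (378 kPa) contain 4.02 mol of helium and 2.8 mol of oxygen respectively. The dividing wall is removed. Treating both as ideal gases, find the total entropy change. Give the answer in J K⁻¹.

Mole fractions: x_A = 4.02/6.82 = 0.589, x_B = 0.411.
ΔS_mix = −R(n_A ln x_A + n_B ln x_B) = −8.314 × (4.02 ln 0.589 + 2.8 ln 0.411) = 38.4 J/K.

ΔS_mix = 38.4 J/K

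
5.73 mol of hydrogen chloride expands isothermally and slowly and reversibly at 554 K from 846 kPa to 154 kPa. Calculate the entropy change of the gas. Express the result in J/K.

For an isothermal ideal gas ΔS_gas = nR ln(P₁/P₂) = 5.73 × 8.314 × ln(846/154) = 81.2 J/K.

ΔS_gas = 81.2 J/K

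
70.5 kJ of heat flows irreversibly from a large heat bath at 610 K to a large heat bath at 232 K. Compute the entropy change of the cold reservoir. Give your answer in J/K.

The cold reservoir gains heat Q, so ΔS_cold = +Q/T_C = 70500/232 = 304 J/K.

ΔS_cold = 304 J/K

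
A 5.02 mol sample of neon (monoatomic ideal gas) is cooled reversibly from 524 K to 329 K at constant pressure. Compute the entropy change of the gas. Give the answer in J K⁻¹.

At constant pressure, ΔS = nC_p ln(T₂/T₁) with C_p = 5R/2 = 20.79 J mol⁻¹ K⁻¹.
ΔS = 5.02 × 20.79 × ln(329/524) = -48.6 J/K.

ΔS = -48.6 J/K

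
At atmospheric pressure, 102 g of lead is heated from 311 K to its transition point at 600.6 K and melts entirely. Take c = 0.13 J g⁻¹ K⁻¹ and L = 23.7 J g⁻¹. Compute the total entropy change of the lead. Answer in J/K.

ΔS = 12.8 J/K

Warming step: ΔS₁ = m c ln(T_tr/T_i) = 102 × 0.13 × ln(600.6/311) = 8.727 J/K.
Phase change: ΔS₂ = +mL/T_tr = 102 × 23.7 / 600.6 = 4.025 J/K.
ΔS_total = (8.727) + (4.025) = 12.8 J/K.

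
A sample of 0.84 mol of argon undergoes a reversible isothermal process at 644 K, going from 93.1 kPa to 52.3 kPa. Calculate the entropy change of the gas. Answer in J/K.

For an isothermal ideal gas ΔS_gas = nR ln(P₁/P₂) = 0.84 × 8.314 × ln(93.1/52.3) = 4.03 J/K.

ΔS_gas = 4.03 J/K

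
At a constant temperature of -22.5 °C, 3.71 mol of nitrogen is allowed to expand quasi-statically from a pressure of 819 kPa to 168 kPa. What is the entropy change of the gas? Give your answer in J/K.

For an isothermal ideal gas ΔS_gas = nR ln(P₁/P₂) = 3.71 × 8.314 × ln(819/168) = 48.9 J/K.

ΔS_gas = 48.9 J/K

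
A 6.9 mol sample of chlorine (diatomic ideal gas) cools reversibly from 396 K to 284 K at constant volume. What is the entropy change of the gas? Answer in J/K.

At constant volume, ΔS = nC_V ln(T₂/T₁) with C_V = 5R/2 = 20.79 J mol⁻¹ K⁻¹.
ΔS = 6.9 × 20.79 × ln(284/396) = -47.7 J/K.

ΔS = -47.7 J/K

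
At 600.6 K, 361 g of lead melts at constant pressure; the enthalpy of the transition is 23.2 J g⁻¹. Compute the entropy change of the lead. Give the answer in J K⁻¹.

ΔS = 13.9 J/K

Heat absorbed by the substance: Q = mL = 361 × 23.2 = 8375.2 J.
At constant T, ΔS = Q_rev/T = 8375.2 / 600.6 = 13.9 J/K.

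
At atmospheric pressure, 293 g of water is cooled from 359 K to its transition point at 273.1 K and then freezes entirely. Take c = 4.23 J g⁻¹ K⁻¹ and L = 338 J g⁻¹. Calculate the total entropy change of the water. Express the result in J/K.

ΔS = -702 J/K

Cooling step: ΔS₁ = m c ln(T_tr/T_i) = 293 × 4.23 × ln(273.1/359) = -339 J/K.
Phase change: ΔS₂ = −mL/T_tr = −293 × 338 / 273.1 = -362.6 J/K.
ΔS_total = (-339) + (-362.6) = -702 J/K.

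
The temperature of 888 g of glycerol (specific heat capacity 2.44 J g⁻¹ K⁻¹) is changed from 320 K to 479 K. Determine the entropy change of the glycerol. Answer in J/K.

ΔS = ∫dQ_rev/T = m c ln(T₂/T₁) = 888 × 2.44 × ln(479/320) = 874 J/K.

ΔS = 874 J/K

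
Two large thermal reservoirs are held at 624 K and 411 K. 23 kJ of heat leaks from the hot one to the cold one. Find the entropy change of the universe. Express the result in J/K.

ΔS_total = 19.1 J/K

ΔS_hot = −Q/T_H = −23000/624 = -36.86 J/K and ΔS_cold = +Q/T_C = 23000/411 = 55.96 J/K.
ΔS_total = -36.86 + 55.96 = 19.1 J/K, positive as the second law requires.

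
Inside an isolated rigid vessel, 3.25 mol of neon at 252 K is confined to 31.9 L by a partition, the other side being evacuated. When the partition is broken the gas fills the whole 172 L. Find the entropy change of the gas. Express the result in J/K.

For an ideal gas in free expansion Q = 0 and W = 0, so T is unchanged.
Entropy is a state function; using a reversible isothermal path, ΔS_gas = nR ln(V₂/V₁) = 3.25 × 8.314 × ln(172/31.9) = 45.5 J/K.

ΔS_gas = 45.5 J/K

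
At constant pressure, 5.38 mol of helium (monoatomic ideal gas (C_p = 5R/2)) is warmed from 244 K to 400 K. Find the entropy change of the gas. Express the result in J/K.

ΔS = 55.3 J/K

At constant pressure, ΔS = nC_p ln(T₂/T₁) with C_p = 5R/2 = 20.79 J mol⁻¹ K⁻¹.
ΔS = 5.38 × 20.79 × ln(400/244) = 55.3 J/K.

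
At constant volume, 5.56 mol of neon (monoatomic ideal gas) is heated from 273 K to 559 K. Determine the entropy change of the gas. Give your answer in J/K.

ΔS = 49.7 J/K

At constant volume, ΔS = nC_V ln(T₂/T₁) with C_V = 3R/2 = 12.47 J mol⁻¹ K⁻¹.
ΔS = 5.56 × 12.47 × ln(559/273) = 49.7 J/K.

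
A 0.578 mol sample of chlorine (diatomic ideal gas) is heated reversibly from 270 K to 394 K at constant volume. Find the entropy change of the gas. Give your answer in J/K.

ΔS = 4.54 J/K

At constant volume, ΔS = nC_V ln(T₂/T₁) with C_V = 5R/2 = 20.79 J mol⁻¹ K⁻¹.
ΔS = 0.578 × 20.79 × ln(394/270) = 4.54 J/K.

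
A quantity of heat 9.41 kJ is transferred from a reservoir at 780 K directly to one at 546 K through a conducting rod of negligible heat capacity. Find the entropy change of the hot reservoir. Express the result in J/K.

The hot reservoir loses heat Q, so ΔS_hot = −Q/T_H = −9410/780 = -12.1 J/K.

ΔS_hot = -12.1 J/K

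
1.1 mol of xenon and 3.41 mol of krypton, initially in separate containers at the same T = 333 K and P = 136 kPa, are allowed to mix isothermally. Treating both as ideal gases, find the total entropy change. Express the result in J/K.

ΔS_mix = 20.8 J/K

Mole fractions: x_A = 1.1/4.51 = 0.244, x_B = 0.756.
ΔS_mix = −R(n_A ln x_A + n_B ln x_B) = −8.314 × (1.1 ln 0.244 + 3.41 ln 0.756) = 20.8 J/K.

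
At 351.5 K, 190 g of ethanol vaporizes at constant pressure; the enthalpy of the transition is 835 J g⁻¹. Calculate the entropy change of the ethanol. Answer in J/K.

ΔS = 451 J/K

Heat absorbed by the substance: Q = mL = 190 × 835 = 158650 J.
At constant T, ΔS = Q_rev/T = 158650 / 351.5 = 451 J/K.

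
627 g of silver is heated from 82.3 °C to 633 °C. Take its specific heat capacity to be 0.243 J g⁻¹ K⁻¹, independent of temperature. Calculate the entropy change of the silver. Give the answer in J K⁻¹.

In kelvin: T₁ = 355.45 K, T₂ = 906.15 K. ΔS = ∫dQ_rev/T = m c ln(T₂/T₁) = 627 × 0.243 × ln(906.15/355.45) = 143 J/K.

ΔS = 143 J/K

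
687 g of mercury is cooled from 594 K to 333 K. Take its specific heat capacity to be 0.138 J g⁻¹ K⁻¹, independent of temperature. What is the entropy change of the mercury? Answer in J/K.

ΔS = -54.9 J/K

ΔS = ∫dQ_rev/T = m c ln(T₂/T₁) = 687 × 0.138 × ln(333/594) = -54.9 J/K.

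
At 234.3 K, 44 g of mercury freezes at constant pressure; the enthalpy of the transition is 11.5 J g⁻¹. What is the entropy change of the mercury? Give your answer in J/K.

ΔS = -2.16 J/K

Heat released by the substance: Q = −mL = −44 × 11.5 = −506 J.
At constant T, ΔS = Q_rev/T = −506 / 234.3 = -2.16 J/K.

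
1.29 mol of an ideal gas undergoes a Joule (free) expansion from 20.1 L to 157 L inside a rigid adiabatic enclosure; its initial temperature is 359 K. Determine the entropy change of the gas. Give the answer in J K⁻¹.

For an ideal gas in free expansion Q = 0 and W = 0, so T is unchanged.
Entropy is a state function; using a reversible isothermal path, ΔS_gas = nR ln(V₂/V₁) = 1.29 × 8.314 × ln(157/20.1) = 22 J/K.

ΔS_gas = 22 J/K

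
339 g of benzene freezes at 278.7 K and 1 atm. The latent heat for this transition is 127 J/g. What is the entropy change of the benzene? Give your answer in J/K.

ΔS = -154 J/K

Heat released by the substance: Q = −mL = −339 × 127 = −43053 J.
At constant T, ΔS = Q_rev/T = −43053 / 278.7 = -154 J/K.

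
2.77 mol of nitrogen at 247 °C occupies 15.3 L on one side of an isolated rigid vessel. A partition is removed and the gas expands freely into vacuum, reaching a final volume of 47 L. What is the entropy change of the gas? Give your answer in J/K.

ΔS_gas = 25.8 J/K

No heat is exchanged and no work is done, so the ideal-gas temperature stays constant.
Entropy is a state function; using a reversible isothermal path, ΔS_gas = nR ln(V₂/V₁) = 2.77 × 8.314 × ln(47/15.3) = 25.8 J/K.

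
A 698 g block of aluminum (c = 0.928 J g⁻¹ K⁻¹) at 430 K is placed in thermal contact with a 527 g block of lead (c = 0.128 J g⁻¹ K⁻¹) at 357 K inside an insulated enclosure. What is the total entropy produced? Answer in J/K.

Energy balance: T_f = (m₁c₁T₁ + m₂c₂T₂)/(m₁c₁ + m₂c₂) = 423.11 K.
ΔS₁ = m₁c₁ ln(T_f/T₁) = 647.744 × ln(423.11/430) = -10.456 J/K.
ΔS₂ = m₂c₂ ln(T_f/T₂) = 67.456 × ln(423.11/357) = 11.461 J/K.
ΔS_total = -10.456 + 11.461 = 1.01 J/K.

ΔS_total = 1.01 J/K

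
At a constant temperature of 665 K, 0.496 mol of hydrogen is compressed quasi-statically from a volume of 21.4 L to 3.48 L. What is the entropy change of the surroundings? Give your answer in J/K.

ΔS_surr = 7.49 J/K

For an isothermal ideal gas ΔS_gas = nR ln(V₂/V₁) = 0.496 × 8.314 × ln(3.48/21.4) = -7.49 J/K.
The process is reversible, so ΔS_surr = −ΔS_gas = 7.49 J/K and ΔS_universe = 0.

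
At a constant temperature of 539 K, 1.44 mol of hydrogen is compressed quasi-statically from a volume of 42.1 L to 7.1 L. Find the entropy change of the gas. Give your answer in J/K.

For an isothermal ideal gas ΔS_gas = nR ln(V₂/V₁) = 1.44 × 8.314 × ln(7.1/42.1) = -21.3 J/K.

ΔS_gas = -21.3 J/K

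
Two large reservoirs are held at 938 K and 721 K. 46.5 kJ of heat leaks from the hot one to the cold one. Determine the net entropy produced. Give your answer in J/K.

ΔS_total = 14.9 J/K

ΔS_hot = −Q/T_H = −46500/938 = -49.57 J/K and ΔS_cold = +Q/T_C = 46500/721 = 64.49 J/K.
ΔS_total = -49.57 + 64.49 = 14.9 J/K, positive as the second law requires.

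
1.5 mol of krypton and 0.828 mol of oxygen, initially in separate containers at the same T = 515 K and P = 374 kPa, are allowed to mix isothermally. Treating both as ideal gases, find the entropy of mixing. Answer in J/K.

Mole fractions: x_A = 1.5/2.33 = 0.644, x_B = 0.356.
ΔS_mix = −R(n_A ln x_A + n_B ln x_B) = −8.314 × (1.5 ln 0.644 + 0.828 ln 0.356) = 12.6 J/K.

ΔS_mix = 12.6 J/K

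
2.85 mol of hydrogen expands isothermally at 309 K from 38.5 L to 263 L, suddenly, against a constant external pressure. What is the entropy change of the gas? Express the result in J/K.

ΔS_gas = 45.5 J/K

Entropy is a state function, so ΔS_gas depends only on the end states.
For an isothermal ideal gas ΔS_gas = nR ln(V₂/V₁) = 2.85 × 8.314 × ln(263/38.5) = 45.5 J/K.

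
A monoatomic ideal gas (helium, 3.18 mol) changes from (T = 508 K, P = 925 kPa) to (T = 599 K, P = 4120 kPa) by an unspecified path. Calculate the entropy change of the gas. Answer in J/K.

ΔS = -28.6 J/K

ΔS = nC_p ln(T₂/T₁) − nR ln(P₂/P₁), with C_p = 5R/2 = 20.79 J mol⁻¹ K⁻¹ for a monoatomic ideal gas.
ΔS = 3.18 × [20.79 × ln(599/508) − 8.314 × ln(4120/925)] = -28.6 J/K.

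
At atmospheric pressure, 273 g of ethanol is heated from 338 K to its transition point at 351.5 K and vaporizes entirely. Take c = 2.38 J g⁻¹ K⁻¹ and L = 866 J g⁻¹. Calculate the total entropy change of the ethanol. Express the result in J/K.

Warming step: ΔS₁ = m c ln(T_tr/T_i) = 273 × 2.38 × ln(351.5/338) = 25.45 J/K.
Phase change: ΔS₂ = +mL/T_tr = 273 × 866 / 351.5 = 672.6 J/K.
ΔS_total = (25.45) + (672.6) = 698 J/K.

ΔS = 698 J/K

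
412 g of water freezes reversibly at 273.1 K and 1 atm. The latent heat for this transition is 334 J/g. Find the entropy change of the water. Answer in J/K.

Heat released by the substance: Q = −mL = −412 × 334 = −137608 J.
At constant T, ΔS = Q_rev/T = −137608 / 273.1 = -504 J/K.

ΔS = -504 J/K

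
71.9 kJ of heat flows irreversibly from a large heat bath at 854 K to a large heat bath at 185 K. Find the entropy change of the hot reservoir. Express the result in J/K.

The hot reservoir loses heat Q, so ΔS_hot = −Q/T_H = −71900/854 = -84.2 J/K.

ΔS_hot = -84.2 J/K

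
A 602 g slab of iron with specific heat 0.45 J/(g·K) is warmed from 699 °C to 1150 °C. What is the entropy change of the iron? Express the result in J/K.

In kelvin: T₁ = 972.15 K, T₂ = 1423.15 K. ΔS = ∫dQ_rev/T = m c ln(T₂/T₁) = 602 × 0.45 × ln(1423.15/972.15) = 103 J/K.

ΔS = 103 J/K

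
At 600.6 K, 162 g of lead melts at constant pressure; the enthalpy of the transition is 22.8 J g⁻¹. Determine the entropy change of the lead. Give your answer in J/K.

ΔS = 6.15 J/K

Heat absorbed by the substance: Q = mL = 162 × 22.8 = 3693.6 J.
At constant T, ΔS = Q_rev/T = 3693.6 / 600.6 = 6.15 J/K.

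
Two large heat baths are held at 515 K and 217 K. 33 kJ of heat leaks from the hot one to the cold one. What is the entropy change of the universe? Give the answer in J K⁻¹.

ΔS_hot = −Q/T_H = −33000/515 = -64.08 J/K and ΔS_cold = +Q/T_C = 33000/217 = 152.1 J/K.
ΔS_total = -64.08 + 152.1 = 88 J/K, positive as the second law requires.

ΔS_total = 88 J/K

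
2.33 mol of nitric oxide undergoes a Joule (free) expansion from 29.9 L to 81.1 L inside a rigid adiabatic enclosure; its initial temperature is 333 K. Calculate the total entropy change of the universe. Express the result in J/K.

For an ideal gas in free expansion Q = 0 and W = 0, so T is unchanged.
Entropy is a state function; using a reversible isothermal path, ΔS_gas = nR ln(V₂/V₁) = 2.33 × 8.314 × ln(81.1/29.9) = 19.3 J/K.
The insulated surroundings exchange no heat, so ΔS_surr = 0 and ΔS_universe = ΔS_gas.

ΔS_universe = 19.3 J/K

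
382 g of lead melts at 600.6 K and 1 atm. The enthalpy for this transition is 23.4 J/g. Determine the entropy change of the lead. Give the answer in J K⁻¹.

Heat absorbed by the substance: Q = mL = 382 × 23.4 = 8938.8 J.
At constant T, ΔS = Q_rev/T = 8938.8 / 600.6 = 14.9 J/K.

ΔS = 14.9 J/K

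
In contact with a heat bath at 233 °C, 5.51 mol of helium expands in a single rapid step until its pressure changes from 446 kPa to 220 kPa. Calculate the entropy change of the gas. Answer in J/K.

ΔS_gas = 32.4 J/K

Entropy is a state function, so ΔS_gas depends only on the end states.
For an isothermal ideal gas ΔS_gas = nR ln(P₁/P₂) = 5.51 × 8.314 × ln(446/220) = 32.4 J/K.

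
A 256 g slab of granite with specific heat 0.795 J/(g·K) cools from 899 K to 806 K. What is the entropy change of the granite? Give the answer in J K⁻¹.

ΔS = -22.2 J/K

ΔS = ∫dQ_rev/T = m c ln(T₂/T₁) = 256 × 0.795 × ln(806/899) = -22.2 J/K.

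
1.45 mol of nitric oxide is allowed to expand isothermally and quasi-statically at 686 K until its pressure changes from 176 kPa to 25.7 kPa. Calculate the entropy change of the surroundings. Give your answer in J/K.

ΔS_surr = -23.2 J/K

For an isothermal ideal gas ΔS_gas = nR ln(P₁/P₂) = 1.45 × 8.314 × ln(176/25.7) = 23.2 J/K.
The process is reversible, so ΔS_surr = −ΔS_gas = -23.2 J/K and ΔS_universe = 0.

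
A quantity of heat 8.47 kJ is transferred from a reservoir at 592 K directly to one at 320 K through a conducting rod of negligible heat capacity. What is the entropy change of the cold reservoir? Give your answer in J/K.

ΔS_cold = 26.5 J/K

The cold reservoir gains heat Q, so ΔS_cold = +Q/T_C = 8470/320 = 26.5 J/K.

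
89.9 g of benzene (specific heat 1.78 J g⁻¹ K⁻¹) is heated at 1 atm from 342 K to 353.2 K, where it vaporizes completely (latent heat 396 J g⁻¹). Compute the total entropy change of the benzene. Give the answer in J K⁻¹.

Warming step: ΔS₁ = m c ln(T_tr/T_i) = 89.9 × 1.78 × ln(353.2/342) = 5.157 J/K.
Phase change: ΔS₂ = +mL/T_tr = 89.9 × 396 / 353.2 = 100.8 J/K.
ΔS_total = (5.157) + (100.8) = 106 J/K.

ΔS = 106 J/K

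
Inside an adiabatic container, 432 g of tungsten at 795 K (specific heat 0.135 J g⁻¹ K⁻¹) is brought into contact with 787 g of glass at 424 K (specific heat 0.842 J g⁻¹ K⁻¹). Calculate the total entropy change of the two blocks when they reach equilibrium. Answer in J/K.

ΔS_total = 12.6 J/K

Energy balance: T_f = (m₁c₁T₁ + m₂c₂T₂)/(m₁c₁ + m₂c₂) = 454.01 K.
ΔS₁ = m₁c₁ ln(T_f/T₁) = 58.32 × ln(454.01/795) = -32.67 J/K.
ΔS₂ = m₂c₂ ln(T_f/T₂) = 662.654 × ln(454.01/424) = 45.32 J/K.
ΔS_total = -32.67 + 45.32 = 12.6 J/K.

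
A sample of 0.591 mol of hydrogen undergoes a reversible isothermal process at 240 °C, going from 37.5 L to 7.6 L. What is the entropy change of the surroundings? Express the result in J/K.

ΔS_surr = 7.84 J/K

For an isothermal ideal gas ΔS_gas = nR ln(V₂/V₁) = 0.591 × 8.314 × ln(7.6/37.5) = -7.84 J/K.
The process is reversible, so ΔS_surr = −ΔS_gas = 7.84 J/K and ΔS_universe = 0.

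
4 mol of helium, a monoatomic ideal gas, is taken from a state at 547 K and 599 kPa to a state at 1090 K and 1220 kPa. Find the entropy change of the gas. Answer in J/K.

ΔS = 33.7 J/K

ΔS = nC_p ln(T₂/T₁) − nR ln(P₂/P₁), with C_p = 5R/2 = 20.79 J mol⁻¹ K⁻¹ for a monoatomic ideal gas.
ΔS = 4 × [20.79 × ln(1090/547) − 8.314 × ln(1220/599)] = 33.7 J/K.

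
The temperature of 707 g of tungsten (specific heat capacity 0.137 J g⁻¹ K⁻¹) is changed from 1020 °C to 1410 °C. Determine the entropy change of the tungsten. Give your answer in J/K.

In kelvin: T₁ = 1293.15 K, T₂ = 1683.15 K. ΔS = ∫dQ_rev/T = m c ln(T₂/T₁) = 707 × 0.137 × ln(1683.15/1293.15) = 25.5 J/K.

ΔS = 25.5 J/K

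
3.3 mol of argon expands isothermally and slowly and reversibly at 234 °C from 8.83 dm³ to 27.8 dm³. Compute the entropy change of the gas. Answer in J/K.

ΔS_gas = 31.5 J/K

For an isothermal ideal gas ΔS_gas = nR ln(V₂/V₁) = 3.3 × 8.314 × ln(27.8/8.83) = 31.5 J/K.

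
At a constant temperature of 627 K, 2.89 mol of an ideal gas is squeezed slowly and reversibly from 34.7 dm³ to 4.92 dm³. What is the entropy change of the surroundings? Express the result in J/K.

ΔS_surr = 46.9 J/K

For an isothermal ideal gas ΔS_gas = nR ln(V₂/V₁) = 2.89 × 8.314 × ln(4.92/34.7) = -46.9 J/K.
The process is reversible, so ΔS_surr = −ΔS_gas = 46.9 J/K and ΔS_universe = 0.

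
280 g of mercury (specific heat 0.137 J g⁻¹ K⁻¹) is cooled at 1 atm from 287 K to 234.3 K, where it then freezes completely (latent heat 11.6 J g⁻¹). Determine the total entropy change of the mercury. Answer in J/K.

ΔS = -21.6 J/K

Cooling step: ΔS₁ = m c ln(T_tr/T_i) = 280 × 0.137 × ln(234.3/287) = -7.782 J/K.
Phase change: ΔS₂ = −mL/T_tr = −280 × 11.6 / 234.3 = -13.86 J/K.
ΔS_total = (-7.782) + (-13.86) = -21.6 J/K.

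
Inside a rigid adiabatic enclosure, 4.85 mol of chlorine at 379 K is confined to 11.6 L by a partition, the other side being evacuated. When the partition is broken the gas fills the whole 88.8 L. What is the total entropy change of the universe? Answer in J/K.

ΔS_universe = 82.1 J/K

For an ideal gas in free expansion Q = 0 and W = 0, so T is unchanged.
Entropy is a state function; using a reversible isothermal path, ΔS_gas = nR ln(V₂/V₁) = 4.85 × 8.314 × ln(88.8/11.6) = 82.1 J/K.
The insulated surroundings exchange no heat, so ΔS_surr = 0 and ΔS_universe = ΔS_gas.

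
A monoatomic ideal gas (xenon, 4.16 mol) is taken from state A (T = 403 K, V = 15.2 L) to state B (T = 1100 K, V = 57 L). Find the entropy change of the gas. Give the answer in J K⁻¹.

Entropy is a state function: ΔS = nC_V ln(T₂/T₁) + nR ln(V₂/V₁), with C_V = 3R/2 = 12.47 J mol⁻¹ K⁻¹ for a monoatomic ideal gas.
ΔS = 4.16 × [12.47 × ln(1100/403) + 8.314 × ln(57/15.2)] = 97.8 J/K.

ΔS = 97.8 J/K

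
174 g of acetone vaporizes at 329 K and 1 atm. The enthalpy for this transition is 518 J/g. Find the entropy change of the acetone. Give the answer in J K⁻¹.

ΔS = 274 J/K

Heat absorbed by the substance: Q = mL = 174 × 518 = 90132 J.
At constant T, ΔS = Q_rev/T = 90132 / 329 = 274 J/K.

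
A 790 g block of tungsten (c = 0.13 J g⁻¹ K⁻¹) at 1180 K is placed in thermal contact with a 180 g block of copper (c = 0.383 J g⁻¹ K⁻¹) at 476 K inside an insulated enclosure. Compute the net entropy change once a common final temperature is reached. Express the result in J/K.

ΔS_total = 15.6 J/K

Energy balance: T_f = (m₁c₁T₁ + m₂c₂T₂)/(m₁c₁ + m₂c₂) = 897.24 K.
ΔS₁ = m₁c₁ ln(T_f/T₁) = 102.7 × ln(897.24/1180) = -28.13 J/K.
ΔS₂ = m₂c₂ ln(T_f/T₂) = 68.94 × ln(897.24/476) = 43.7 J/K.
ΔS_total = -28.13 + 43.7 = 15.6 J/K.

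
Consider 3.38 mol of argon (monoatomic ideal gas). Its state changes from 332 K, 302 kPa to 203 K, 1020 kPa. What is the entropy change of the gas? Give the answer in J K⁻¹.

ΔS = -68.8 J/K

ΔS = nC_p ln(T₂/T₁) − nR ln(P₂/P₁), with C_p = 5R/2 = 20.79 J mol⁻¹ K⁻¹ for a monoatomic ideal gas.
ΔS = 3.38 × [20.79 × ln(203/332) − 8.314 × ln(1020/302)] = -68.8 J/K.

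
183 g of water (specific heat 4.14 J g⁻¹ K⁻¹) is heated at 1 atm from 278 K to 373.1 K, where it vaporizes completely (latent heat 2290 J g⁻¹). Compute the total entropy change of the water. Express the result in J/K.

ΔS = 1350 J/K

Warming step: ΔS₁ = m c ln(T_tr/T_i) = 183 × 4.14 × ln(373.1/278) = 222.9 J/K.
Phase change: ΔS₂ = +mL/T_tr = 183 × 2290 / 373.1 = 1123 J/K.
ΔS_total = (222.9) + (1123) = 1350 J/K.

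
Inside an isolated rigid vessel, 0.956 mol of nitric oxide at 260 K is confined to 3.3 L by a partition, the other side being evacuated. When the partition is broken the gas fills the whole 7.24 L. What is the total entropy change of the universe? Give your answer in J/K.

ΔS_universe = 6.24 J/K

No heat is exchanged and no work is done, so the ideal-gas temperature stays constant.
Entropy is a state function; using a reversible isothermal path, ΔS_gas = nR ln(V₂/V₁) = 0.956 × 8.314 × ln(7.24/3.3) = 6.24 J/K.
The insulated surroundings exchange no heat, so ΔS_surr = 0 and ΔS_universe = ΔS_gas.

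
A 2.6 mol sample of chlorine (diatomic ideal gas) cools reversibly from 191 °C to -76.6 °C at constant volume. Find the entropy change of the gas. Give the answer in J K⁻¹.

ΔS = -46.4 J/K

In kelvin: T₁ = 464.15 K, T₂ = 196.55 K. At constant volume, ΔS = nC_V ln(T₂/T₁) with C_V = 5R/2 = 20.79 J mol⁻¹ K⁻¹.
ΔS = 2.6 × 20.79 × ln(196.55/464.15) = -46.4 J/K.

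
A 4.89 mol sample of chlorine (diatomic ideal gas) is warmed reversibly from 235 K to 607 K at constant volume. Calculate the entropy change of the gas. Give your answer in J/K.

ΔS = 96.4 J/K

At constant volume, ΔS = nC_V ln(T₂/T₁) with C_V = 5R/2 = 20.79 J mol⁻¹ K⁻¹.
ΔS = 4.89 × 20.79 × ln(607/235) = 96.4 J/K.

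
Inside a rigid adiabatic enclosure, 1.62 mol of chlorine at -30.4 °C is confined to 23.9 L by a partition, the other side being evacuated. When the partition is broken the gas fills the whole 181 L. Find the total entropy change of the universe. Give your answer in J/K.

ΔS_universe = 27.3 J/K

No heat is exchanged and no work is done, so the ideal-gas temperature stays constant.
Entropy is a state function; using a reversible isothermal path, ΔS_gas = nR ln(V₂/V₁) = 1.62 × 8.314 × ln(181/23.9) = 27.3 J/K.
The insulated surroundings exchange no heat, so ΔS_surr = 0 and ΔS_universe = ΔS_gas.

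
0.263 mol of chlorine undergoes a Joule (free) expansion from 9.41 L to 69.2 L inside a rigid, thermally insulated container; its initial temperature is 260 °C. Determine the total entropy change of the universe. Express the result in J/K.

ΔS_universe = 4.36 J/K

No heat is exchanged and no work is done, so the ideal-gas temperature stays constant.
Entropy is a state function; using a reversible isothermal path, ΔS_gas = nR ln(V₂/V₁) = 0.263 × 8.314 × ln(69.2/9.41) = 4.36 J/K.
The insulated surroundings exchange no heat, so ΔS_surr = 0 and ΔS_universe = ΔS_gas.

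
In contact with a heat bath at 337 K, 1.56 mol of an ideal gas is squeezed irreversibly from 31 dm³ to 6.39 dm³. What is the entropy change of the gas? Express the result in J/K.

Entropy is a state function, so ΔS_gas depends only on the end states.
For an isothermal ideal gas ΔS_gas = nR ln(V₂/V₁) = 1.56 × 8.314 × ln(6.39/31) = -20.5 J/K.

ΔS_gas = -20.5 J/K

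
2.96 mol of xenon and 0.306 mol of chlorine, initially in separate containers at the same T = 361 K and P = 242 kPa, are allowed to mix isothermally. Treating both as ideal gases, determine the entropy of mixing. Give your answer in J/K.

Mole fractions: x_A = 2.96/3.27 = 0.906, x_B = 0.0937.
ΔS_mix = −R(n_A ln x_A + n_B ln x_B) = −8.314 × (2.96 ln 0.906 + 0.306 ln 0.0937) = 8.44 J/K.

ΔS_mix = 8.44 J/K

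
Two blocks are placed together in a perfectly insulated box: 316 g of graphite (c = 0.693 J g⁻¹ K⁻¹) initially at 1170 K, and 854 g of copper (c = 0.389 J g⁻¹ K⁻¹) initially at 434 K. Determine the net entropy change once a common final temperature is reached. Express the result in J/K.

ΔS_total = 66.7 J/K

Energy balance: T_f = (m₁c₁T₁ + m₂c₂T₂)/(m₁c₁ + m₂c₂) = 726.41 K.
ΔS₁ = m₁c₁ ln(T_f/T₁) = 218.988 × ln(726.41/1170) = -104.4 J/K.
ΔS₂ = m₂c₂ ln(T_f/T₂) = 332.206 × ln(726.41/434) = 171.1 J/K.
ΔS_total = -104.4 + 171.1 = 66.7 J/K.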